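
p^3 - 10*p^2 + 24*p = p*(p - 6)*(p - 4)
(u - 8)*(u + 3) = u^2 - 5*u - 24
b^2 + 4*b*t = b*(b + 4*t)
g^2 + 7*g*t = g*(g + 7*t)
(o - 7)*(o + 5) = o^2 - 2*o - 35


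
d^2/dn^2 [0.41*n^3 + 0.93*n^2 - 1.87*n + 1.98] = 2.46*n + 1.86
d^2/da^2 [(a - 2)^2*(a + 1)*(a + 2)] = 12*a^2 - 6*a - 12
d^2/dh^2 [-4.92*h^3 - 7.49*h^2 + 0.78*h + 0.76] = -29.52*h - 14.98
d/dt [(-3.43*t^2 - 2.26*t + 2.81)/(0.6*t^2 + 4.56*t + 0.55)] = (-14.2848*t^2 - 7.145*t - 14.0566)/(0.36*t^4 + 5.472*t^3 + 21.4536*t^2 + 5.016*t + 0.3025)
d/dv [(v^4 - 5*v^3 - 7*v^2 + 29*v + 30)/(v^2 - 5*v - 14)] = 2*(v^3 - 14*v^2 + 49*v - 32)/(v^2 - 14*v + 49)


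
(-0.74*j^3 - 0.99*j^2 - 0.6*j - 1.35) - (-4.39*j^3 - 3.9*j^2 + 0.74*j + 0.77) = 3.65*j^3 + 2.91*j^2 - 1.34*j - 2.12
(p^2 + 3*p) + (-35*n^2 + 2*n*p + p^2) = -35*n^2 + 2*n*p + 2*p^2 + 3*p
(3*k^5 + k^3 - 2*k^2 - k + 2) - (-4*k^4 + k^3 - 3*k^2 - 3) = 3*k^5 + 4*k^4 + k^2 - k + 5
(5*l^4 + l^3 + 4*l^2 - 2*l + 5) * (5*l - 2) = 25*l^5 - 5*l^4 + 18*l^3 - 18*l^2 + 29*l - 10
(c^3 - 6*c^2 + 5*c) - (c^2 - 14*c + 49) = c^3 - 7*c^2 + 19*c - 49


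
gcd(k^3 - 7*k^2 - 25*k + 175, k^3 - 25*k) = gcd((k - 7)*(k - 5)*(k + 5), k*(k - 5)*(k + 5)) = k^2 - 25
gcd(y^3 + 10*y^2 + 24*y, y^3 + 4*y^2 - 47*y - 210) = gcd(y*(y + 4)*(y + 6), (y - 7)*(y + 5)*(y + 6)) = y + 6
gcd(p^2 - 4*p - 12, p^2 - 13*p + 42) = p - 6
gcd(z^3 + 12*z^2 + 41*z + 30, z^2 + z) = z + 1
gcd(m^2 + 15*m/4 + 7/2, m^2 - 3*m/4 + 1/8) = 1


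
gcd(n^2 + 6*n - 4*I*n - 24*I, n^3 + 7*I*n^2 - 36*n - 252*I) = n + 6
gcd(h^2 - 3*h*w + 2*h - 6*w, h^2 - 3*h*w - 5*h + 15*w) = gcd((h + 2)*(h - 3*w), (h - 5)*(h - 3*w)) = -h + 3*w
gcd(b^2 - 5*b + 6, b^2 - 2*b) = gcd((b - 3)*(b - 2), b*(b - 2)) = b - 2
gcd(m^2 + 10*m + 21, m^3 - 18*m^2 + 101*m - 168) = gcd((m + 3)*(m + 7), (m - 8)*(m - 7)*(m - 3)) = 1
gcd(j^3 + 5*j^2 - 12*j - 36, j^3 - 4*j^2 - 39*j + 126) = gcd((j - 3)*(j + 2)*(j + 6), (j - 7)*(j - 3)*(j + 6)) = j^2 + 3*j - 18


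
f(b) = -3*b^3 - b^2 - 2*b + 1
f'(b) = -9*b^2 - 2*b - 2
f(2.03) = -32.28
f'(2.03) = -43.15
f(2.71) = -71.47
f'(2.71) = -73.52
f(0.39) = -0.11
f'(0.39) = -4.15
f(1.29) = -9.68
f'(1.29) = -19.56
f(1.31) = -10.08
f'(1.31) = -20.06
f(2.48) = -55.87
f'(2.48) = -62.31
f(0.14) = 0.69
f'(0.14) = -2.46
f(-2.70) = 58.16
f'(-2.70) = -62.21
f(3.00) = -95.00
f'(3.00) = -89.00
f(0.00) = 1.00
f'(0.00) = -2.00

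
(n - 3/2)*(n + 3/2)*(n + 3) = n^3 + 3*n^2 - 9*n/4 - 27/4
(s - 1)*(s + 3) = s^2 + 2*s - 3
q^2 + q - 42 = (q - 6)*(q + 7)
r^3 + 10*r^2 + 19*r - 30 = (r - 1)*(r + 5)*(r + 6)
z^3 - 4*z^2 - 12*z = z*(z - 6)*(z + 2)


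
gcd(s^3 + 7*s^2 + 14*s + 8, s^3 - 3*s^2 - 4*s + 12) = s + 2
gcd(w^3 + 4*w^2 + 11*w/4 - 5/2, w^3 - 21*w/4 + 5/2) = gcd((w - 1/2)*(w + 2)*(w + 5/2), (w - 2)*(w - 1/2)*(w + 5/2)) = w^2 + 2*w - 5/4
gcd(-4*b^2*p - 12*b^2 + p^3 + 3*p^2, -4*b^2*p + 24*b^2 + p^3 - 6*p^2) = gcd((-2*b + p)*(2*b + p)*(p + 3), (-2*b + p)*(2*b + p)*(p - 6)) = -4*b^2 + p^2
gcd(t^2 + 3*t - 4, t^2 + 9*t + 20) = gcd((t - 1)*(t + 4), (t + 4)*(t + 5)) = t + 4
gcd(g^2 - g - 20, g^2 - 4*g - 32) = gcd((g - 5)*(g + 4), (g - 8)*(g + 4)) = g + 4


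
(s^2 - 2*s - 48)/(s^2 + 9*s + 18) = (s - 8)/(s + 3)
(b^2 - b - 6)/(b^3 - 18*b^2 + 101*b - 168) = (b + 2)/(b^2 - 15*b + 56)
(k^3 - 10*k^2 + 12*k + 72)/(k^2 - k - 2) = (-k^3 + 10*k^2 - 12*k - 72)/(-k^2 + k + 2)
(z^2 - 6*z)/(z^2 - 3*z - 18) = z/(z + 3)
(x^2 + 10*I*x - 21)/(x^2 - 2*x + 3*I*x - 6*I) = (x + 7*I)/(x - 2)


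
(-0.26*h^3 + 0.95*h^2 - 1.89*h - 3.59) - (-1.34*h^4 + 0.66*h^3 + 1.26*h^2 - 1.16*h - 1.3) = 1.34*h^4 - 0.92*h^3 - 0.31*h^2 - 0.73*h - 2.29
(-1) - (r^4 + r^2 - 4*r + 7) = -r^4 - r^2 + 4*r - 8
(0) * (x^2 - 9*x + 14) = 0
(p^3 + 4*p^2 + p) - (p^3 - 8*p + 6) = 4*p^2 + 9*p - 6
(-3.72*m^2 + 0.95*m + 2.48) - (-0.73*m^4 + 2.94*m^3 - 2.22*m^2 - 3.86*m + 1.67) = 0.73*m^4 - 2.94*m^3 - 1.5*m^2 + 4.81*m + 0.81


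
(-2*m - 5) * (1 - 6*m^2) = 12*m^3 + 30*m^2 - 2*m - 5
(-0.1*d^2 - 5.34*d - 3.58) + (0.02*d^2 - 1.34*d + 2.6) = -0.08*d^2 - 6.68*d - 0.98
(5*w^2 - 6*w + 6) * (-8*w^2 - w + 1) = -40*w^4 + 43*w^3 - 37*w^2 - 12*w + 6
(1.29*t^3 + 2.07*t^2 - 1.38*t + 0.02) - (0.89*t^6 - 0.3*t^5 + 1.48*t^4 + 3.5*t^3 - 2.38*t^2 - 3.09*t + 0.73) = -0.89*t^6 + 0.3*t^5 - 1.48*t^4 - 2.21*t^3 + 4.45*t^2 + 1.71*t - 0.71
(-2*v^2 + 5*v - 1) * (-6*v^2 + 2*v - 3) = 12*v^4 - 34*v^3 + 22*v^2 - 17*v + 3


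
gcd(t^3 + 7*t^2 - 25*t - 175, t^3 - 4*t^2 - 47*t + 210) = t^2 + 2*t - 35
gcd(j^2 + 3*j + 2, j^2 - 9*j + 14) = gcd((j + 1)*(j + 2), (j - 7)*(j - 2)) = 1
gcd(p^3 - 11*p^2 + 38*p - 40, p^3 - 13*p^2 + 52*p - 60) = p^2 - 7*p + 10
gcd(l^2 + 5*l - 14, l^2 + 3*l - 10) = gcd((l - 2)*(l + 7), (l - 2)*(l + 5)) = l - 2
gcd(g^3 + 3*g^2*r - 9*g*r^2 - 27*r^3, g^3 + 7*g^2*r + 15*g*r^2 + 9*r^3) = g^2 + 6*g*r + 9*r^2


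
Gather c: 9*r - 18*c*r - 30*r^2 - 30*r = -18*c*r - 30*r^2 - 21*r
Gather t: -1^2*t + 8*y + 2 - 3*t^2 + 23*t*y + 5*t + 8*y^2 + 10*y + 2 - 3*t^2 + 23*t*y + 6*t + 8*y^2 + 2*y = -6*t^2 + t*(46*y + 10) + 16*y^2 + 20*y + 4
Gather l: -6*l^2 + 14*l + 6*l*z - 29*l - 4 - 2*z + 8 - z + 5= -6*l^2 + l*(6*z - 15) - 3*z + 9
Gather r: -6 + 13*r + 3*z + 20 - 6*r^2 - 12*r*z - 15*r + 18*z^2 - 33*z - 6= -6*r^2 + r*(-12*z - 2) + 18*z^2 - 30*z + 8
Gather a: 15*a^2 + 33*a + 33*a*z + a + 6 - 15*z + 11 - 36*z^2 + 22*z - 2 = 15*a^2 + a*(33*z + 34) - 36*z^2 + 7*z + 15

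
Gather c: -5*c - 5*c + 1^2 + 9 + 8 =18 - 10*c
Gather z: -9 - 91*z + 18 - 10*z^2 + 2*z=-10*z^2 - 89*z + 9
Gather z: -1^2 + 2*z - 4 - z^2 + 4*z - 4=-z^2 + 6*z - 9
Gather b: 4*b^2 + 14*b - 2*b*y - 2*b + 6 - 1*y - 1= 4*b^2 + b*(12 - 2*y) - y + 5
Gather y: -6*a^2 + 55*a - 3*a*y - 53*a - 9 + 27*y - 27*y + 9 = -6*a^2 - 3*a*y + 2*a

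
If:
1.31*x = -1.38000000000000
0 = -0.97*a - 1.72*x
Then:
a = 1.87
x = -1.05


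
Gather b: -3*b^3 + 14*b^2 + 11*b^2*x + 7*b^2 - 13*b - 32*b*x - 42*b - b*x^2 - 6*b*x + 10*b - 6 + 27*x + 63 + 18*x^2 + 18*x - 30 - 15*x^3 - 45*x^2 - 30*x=-3*b^3 + b^2*(11*x + 21) + b*(-x^2 - 38*x - 45) - 15*x^3 - 27*x^2 + 15*x + 27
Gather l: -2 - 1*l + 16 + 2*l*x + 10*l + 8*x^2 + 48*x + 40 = l*(2*x + 9) + 8*x^2 + 48*x + 54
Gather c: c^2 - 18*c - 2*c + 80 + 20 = c^2 - 20*c + 100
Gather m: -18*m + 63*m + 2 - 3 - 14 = 45*m - 15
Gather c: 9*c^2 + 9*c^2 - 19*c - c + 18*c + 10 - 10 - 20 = 18*c^2 - 2*c - 20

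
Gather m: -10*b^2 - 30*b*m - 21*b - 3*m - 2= -10*b^2 - 21*b + m*(-30*b - 3) - 2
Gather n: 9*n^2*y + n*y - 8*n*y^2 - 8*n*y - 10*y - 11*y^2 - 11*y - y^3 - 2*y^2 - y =9*n^2*y + n*(-8*y^2 - 7*y) - y^3 - 13*y^2 - 22*y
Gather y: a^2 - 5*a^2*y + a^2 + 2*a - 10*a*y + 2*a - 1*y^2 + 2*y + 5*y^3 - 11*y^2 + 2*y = 2*a^2 + 4*a + 5*y^3 - 12*y^2 + y*(-5*a^2 - 10*a + 4)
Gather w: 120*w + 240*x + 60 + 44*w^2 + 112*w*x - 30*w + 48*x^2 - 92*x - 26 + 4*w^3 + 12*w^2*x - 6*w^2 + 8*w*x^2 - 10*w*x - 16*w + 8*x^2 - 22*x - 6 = 4*w^3 + w^2*(12*x + 38) + w*(8*x^2 + 102*x + 74) + 56*x^2 + 126*x + 28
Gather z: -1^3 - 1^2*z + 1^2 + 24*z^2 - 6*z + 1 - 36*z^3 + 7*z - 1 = -36*z^3 + 24*z^2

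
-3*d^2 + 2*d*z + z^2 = (-d + z)*(3*d + z)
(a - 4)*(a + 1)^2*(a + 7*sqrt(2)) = a^4 - 2*a^3 + 7*sqrt(2)*a^3 - 14*sqrt(2)*a^2 - 7*a^2 - 49*sqrt(2)*a - 4*a - 28*sqrt(2)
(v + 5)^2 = v^2 + 10*v + 25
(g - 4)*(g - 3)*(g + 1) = g^3 - 6*g^2 + 5*g + 12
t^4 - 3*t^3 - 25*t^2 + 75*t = t*(t - 5)*(t - 3)*(t + 5)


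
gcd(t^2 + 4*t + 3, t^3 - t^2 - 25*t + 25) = 1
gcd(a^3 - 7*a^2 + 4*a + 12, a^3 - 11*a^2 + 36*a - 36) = a^2 - 8*a + 12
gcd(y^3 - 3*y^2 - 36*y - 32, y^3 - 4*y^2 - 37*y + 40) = y - 8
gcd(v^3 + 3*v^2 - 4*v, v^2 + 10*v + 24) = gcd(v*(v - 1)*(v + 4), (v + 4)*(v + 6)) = v + 4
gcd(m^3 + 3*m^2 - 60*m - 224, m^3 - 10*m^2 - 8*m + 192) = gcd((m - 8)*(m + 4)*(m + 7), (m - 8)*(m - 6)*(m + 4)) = m^2 - 4*m - 32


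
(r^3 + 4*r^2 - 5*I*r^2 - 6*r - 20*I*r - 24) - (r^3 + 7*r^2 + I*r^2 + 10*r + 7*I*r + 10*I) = -3*r^2 - 6*I*r^2 - 16*r - 27*I*r - 24 - 10*I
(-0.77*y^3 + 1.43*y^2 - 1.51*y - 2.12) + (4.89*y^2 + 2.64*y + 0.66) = -0.77*y^3 + 6.32*y^2 + 1.13*y - 1.46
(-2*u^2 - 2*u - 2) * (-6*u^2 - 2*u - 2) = 12*u^4 + 16*u^3 + 20*u^2 + 8*u + 4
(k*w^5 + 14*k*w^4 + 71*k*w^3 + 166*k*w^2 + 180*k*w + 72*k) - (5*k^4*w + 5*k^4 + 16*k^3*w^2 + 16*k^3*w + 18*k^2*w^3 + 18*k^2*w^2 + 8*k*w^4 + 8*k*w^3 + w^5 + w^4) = -5*k^4*w - 5*k^4 - 16*k^3*w^2 - 16*k^3*w - 18*k^2*w^3 - 18*k^2*w^2 + k*w^5 + 6*k*w^4 + 63*k*w^3 + 166*k*w^2 + 180*k*w + 72*k - w^5 - w^4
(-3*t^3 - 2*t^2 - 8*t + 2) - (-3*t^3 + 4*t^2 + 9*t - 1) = -6*t^2 - 17*t + 3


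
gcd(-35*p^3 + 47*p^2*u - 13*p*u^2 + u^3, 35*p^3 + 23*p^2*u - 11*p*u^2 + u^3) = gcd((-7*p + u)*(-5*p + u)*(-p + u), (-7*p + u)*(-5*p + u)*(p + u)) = 35*p^2 - 12*p*u + u^2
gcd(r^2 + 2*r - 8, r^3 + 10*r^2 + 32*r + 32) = r + 4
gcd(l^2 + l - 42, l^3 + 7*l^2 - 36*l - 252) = l^2 + l - 42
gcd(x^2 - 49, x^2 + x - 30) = 1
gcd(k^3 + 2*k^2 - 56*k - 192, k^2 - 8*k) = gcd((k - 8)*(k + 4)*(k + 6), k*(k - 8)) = k - 8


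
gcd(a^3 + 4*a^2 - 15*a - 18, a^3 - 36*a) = a + 6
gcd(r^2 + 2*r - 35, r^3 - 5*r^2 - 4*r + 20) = r - 5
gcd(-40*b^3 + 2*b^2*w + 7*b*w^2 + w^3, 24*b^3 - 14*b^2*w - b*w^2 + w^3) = -8*b^2 + 2*b*w + w^2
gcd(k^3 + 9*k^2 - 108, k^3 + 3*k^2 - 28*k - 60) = k + 6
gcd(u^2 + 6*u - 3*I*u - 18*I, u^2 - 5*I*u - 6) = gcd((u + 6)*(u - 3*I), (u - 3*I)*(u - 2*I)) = u - 3*I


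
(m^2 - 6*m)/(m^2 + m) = (m - 6)/(m + 1)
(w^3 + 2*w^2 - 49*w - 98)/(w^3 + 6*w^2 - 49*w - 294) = (w + 2)/(w + 6)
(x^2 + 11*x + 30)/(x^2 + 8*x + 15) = (x + 6)/(x + 3)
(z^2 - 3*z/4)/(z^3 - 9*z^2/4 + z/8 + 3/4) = 2*z/(2*z^2 - 3*z - 2)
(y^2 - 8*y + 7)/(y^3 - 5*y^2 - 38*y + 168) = (y - 1)/(y^2 + 2*y - 24)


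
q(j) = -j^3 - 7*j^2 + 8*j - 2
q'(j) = -3*j^2 - 14*j + 8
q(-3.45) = -71.85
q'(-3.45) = 20.59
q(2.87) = -60.34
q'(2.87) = -56.89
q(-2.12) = -40.89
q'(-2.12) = 24.20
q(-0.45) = -6.93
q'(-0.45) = 13.69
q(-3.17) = -65.85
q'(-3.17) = 22.23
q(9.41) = -1379.79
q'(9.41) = -389.38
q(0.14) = -1.02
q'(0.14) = 5.98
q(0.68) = -0.11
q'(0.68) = -2.91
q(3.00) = -68.00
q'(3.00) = -61.00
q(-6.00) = -86.00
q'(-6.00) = -16.00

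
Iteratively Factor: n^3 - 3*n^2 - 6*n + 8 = (n - 4)*(n^2 + n - 2) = (n - 4)*(n - 1)*(n + 2)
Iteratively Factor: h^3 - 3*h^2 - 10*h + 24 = (h - 2)*(h^2 - h - 12) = (h - 2)*(h + 3)*(h - 4)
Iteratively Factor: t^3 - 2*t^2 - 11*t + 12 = (t - 1)*(t^2 - t - 12) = (t - 4)*(t - 1)*(t + 3)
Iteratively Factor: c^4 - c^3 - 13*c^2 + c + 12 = (c - 1)*(c^3 - 13*c - 12) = (c - 4)*(c - 1)*(c^2 + 4*c + 3) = (c - 4)*(c - 1)*(c + 1)*(c + 3)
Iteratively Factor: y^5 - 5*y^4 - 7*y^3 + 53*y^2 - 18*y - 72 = (y - 4)*(y^4 - y^3 - 11*y^2 + 9*y + 18) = (y - 4)*(y - 2)*(y^3 + y^2 - 9*y - 9) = (y - 4)*(y - 2)*(y + 1)*(y^2 - 9) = (y - 4)*(y - 2)*(y + 1)*(y + 3)*(y - 3)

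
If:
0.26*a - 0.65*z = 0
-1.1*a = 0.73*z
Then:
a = 0.00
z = 0.00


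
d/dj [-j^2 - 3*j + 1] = -2*j - 3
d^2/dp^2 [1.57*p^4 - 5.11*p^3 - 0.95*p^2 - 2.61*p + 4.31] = 18.84*p^2 - 30.66*p - 1.9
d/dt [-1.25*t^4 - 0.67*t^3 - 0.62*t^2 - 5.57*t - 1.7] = -5.0*t^3 - 2.01*t^2 - 1.24*t - 5.57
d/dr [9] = 0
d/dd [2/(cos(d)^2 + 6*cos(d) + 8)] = 4*(cos(d) + 3)*sin(d)/(cos(d)^2 + 6*cos(d) + 8)^2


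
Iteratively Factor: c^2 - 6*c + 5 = (c - 1)*(c - 5)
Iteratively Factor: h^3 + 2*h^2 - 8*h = (h - 2)*(h^2 + 4*h) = h*(h - 2)*(h + 4)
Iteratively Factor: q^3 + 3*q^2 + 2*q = (q + 2)*(q^2 + q) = (q + 1)*(q + 2)*(q)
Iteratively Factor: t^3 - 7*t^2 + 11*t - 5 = (t - 1)*(t^2 - 6*t + 5) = (t - 5)*(t - 1)*(t - 1)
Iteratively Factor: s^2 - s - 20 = (s + 4)*(s - 5)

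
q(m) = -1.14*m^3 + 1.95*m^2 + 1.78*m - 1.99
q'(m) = -3.42*m^2 + 3.9*m + 1.78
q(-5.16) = 197.37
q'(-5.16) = -109.40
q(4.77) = -72.86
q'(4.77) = -57.43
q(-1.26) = 1.14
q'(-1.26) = -8.56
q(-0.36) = -2.32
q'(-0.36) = -0.07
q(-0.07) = -2.10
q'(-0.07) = 1.49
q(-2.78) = 32.62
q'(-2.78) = -35.49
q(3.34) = -16.77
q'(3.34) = -23.35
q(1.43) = 1.21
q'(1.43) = 0.36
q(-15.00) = 4257.56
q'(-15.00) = -826.22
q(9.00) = -659.08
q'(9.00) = -240.14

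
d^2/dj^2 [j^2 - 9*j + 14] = 2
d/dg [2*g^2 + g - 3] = 4*g + 1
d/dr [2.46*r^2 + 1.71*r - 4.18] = 4.92*r + 1.71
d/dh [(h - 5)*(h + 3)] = 2*h - 2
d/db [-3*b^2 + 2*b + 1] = 2 - 6*b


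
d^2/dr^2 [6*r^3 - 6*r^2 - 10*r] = 36*r - 12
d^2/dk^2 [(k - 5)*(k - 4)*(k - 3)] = 6*k - 24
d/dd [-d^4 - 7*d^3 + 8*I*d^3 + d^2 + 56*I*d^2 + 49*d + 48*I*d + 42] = -4*d^3 + d^2*(-21 + 24*I) + d*(2 + 112*I) + 49 + 48*I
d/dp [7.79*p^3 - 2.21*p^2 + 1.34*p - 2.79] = 23.37*p^2 - 4.42*p + 1.34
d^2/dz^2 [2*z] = 0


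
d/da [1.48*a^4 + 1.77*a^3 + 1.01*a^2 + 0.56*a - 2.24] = 5.92*a^3 + 5.31*a^2 + 2.02*a + 0.56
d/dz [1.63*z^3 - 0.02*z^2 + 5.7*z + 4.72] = 4.89*z^2 - 0.04*z + 5.7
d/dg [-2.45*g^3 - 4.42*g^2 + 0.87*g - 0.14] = -7.35*g^2 - 8.84*g + 0.87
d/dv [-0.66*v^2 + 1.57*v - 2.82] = 1.57 - 1.32*v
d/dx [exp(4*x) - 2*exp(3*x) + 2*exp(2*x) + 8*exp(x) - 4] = (4*exp(3*x) - 6*exp(2*x) + 4*exp(x) + 8)*exp(x)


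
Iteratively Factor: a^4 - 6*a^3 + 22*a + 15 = (a + 1)*(a^3 - 7*a^2 + 7*a + 15) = (a + 1)^2*(a^2 - 8*a + 15) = (a - 5)*(a + 1)^2*(a - 3)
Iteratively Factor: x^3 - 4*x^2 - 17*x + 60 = (x + 4)*(x^2 - 8*x + 15) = (x - 5)*(x + 4)*(x - 3)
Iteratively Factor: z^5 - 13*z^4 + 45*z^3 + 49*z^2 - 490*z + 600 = (z - 4)*(z^4 - 9*z^3 + 9*z^2 + 85*z - 150) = (z - 5)*(z - 4)*(z^3 - 4*z^2 - 11*z + 30) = (z - 5)*(z - 4)*(z + 3)*(z^2 - 7*z + 10) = (z - 5)*(z - 4)*(z - 2)*(z + 3)*(z - 5)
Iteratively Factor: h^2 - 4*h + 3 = (h - 3)*(h - 1)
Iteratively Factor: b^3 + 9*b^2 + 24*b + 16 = (b + 4)*(b^2 + 5*b + 4) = (b + 1)*(b + 4)*(b + 4)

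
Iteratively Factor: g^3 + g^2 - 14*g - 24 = (g + 2)*(g^2 - g - 12) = (g - 4)*(g + 2)*(g + 3)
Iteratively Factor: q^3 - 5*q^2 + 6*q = (q - 2)*(q^2 - 3*q) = (q - 3)*(q - 2)*(q)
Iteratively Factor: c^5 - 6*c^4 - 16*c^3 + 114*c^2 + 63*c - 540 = (c + 3)*(c^4 - 9*c^3 + 11*c^2 + 81*c - 180) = (c + 3)^2*(c^3 - 12*c^2 + 47*c - 60) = (c - 4)*(c + 3)^2*(c^2 - 8*c + 15) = (c - 5)*(c - 4)*(c + 3)^2*(c - 3)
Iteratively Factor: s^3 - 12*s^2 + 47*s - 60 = (s - 5)*(s^2 - 7*s + 12) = (s - 5)*(s - 4)*(s - 3)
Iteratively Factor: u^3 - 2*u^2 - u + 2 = (u + 1)*(u^2 - 3*u + 2) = (u - 1)*(u + 1)*(u - 2)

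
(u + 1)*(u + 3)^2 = u^3 + 7*u^2 + 15*u + 9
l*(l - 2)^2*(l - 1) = l^4 - 5*l^3 + 8*l^2 - 4*l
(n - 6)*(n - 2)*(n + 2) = n^3 - 6*n^2 - 4*n + 24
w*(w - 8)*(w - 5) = w^3 - 13*w^2 + 40*w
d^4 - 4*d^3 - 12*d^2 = d^2*(d - 6)*(d + 2)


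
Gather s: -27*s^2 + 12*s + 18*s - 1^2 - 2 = -27*s^2 + 30*s - 3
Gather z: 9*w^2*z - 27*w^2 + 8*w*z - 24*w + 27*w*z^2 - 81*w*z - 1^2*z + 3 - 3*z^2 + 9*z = -27*w^2 - 24*w + z^2*(27*w - 3) + z*(9*w^2 - 73*w + 8) + 3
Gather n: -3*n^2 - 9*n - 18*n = -3*n^2 - 27*n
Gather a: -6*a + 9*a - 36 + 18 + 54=3*a + 36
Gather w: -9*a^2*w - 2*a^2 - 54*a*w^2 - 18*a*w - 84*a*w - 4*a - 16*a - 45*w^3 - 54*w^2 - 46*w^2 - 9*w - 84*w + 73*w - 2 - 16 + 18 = -2*a^2 - 20*a - 45*w^3 + w^2*(-54*a - 100) + w*(-9*a^2 - 102*a - 20)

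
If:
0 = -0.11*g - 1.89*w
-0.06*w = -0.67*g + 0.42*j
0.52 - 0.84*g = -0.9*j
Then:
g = -0.86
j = -1.38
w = 0.05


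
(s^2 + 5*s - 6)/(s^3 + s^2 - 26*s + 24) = 1/(s - 4)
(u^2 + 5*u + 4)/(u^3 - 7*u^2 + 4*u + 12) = (u + 4)/(u^2 - 8*u + 12)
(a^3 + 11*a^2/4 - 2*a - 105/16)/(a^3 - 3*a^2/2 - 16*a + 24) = (8*a^2 + 34*a + 35)/(8*(a^2 - 16))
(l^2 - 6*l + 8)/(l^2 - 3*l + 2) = (l - 4)/(l - 1)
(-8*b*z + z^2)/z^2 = (-8*b + z)/z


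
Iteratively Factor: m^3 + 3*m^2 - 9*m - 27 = (m + 3)*(m^2 - 9) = (m - 3)*(m + 3)*(m + 3)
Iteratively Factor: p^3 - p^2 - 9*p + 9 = (p - 1)*(p^2 - 9) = (p - 1)*(p + 3)*(p - 3)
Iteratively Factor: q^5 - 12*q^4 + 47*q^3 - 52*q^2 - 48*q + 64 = (q - 4)*(q^4 - 8*q^3 + 15*q^2 + 8*q - 16) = (q - 4)^2*(q^3 - 4*q^2 - q + 4) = (q - 4)^3*(q^2 - 1) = (q - 4)^3*(q - 1)*(q + 1)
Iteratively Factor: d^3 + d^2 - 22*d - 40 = (d + 4)*(d^2 - 3*d - 10) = (d + 2)*(d + 4)*(d - 5)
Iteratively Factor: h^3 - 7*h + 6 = (h + 3)*(h^2 - 3*h + 2) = (h - 1)*(h + 3)*(h - 2)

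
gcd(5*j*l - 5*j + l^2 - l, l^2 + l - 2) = l - 1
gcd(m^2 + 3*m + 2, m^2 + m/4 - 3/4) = m + 1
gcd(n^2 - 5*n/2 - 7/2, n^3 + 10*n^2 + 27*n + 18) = n + 1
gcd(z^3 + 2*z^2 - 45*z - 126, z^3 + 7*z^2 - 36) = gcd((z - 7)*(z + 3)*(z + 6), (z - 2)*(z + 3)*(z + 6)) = z^2 + 9*z + 18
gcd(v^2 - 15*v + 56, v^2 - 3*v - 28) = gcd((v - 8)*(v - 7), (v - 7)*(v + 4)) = v - 7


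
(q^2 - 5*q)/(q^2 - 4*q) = (q - 5)/(q - 4)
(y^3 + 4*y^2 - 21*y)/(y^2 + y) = (y^2 + 4*y - 21)/(y + 1)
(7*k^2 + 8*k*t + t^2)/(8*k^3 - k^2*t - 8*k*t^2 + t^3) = (7*k + t)/(8*k^2 - 9*k*t + t^2)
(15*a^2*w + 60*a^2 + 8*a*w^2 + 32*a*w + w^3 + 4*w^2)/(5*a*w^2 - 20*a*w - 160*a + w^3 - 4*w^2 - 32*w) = (3*a + w)/(w - 8)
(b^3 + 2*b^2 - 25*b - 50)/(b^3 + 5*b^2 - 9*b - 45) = (b^2 - 3*b - 10)/(b^2 - 9)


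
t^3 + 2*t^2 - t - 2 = (t - 1)*(t + 1)*(t + 2)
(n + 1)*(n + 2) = n^2 + 3*n + 2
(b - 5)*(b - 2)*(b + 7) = b^3 - 39*b + 70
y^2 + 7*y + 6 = (y + 1)*(y + 6)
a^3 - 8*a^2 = a^2*(a - 8)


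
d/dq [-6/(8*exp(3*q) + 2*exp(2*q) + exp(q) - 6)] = (144*exp(2*q) + 24*exp(q) + 6)*exp(q)/(8*exp(3*q) + 2*exp(2*q) + exp(q) - 6)^2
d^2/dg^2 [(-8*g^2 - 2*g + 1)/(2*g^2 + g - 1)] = 2*(8*g^3 - 36*g^2 - 6*g - 7)/(8*g^6 + 12*g^5 - 6*g^4 - 11*g^3 + 3*g^2 + 3*g - 1)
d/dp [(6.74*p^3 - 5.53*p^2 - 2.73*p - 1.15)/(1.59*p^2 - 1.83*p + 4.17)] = (10.7166*p^4 - 24.6684*p^3 + 98.778*p^2 - 42.4632*p - 13.4886)/(2.5281*p^4 - 5.8194*p^3 + 16.6095*p^2 - 15.2622*p + 17.3889)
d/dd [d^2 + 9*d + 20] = 2*d + 9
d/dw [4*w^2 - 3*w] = 8*w - 3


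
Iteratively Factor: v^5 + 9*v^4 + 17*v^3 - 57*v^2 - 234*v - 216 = (v + 3)*(v^4 + 6*v^3 - v^2 - 54*v - 72) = (v + 2)*(v + 3)*(v^3 + 4*v^2 - 9*v - 36) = (v + 2)*(v + 3)^2*(v^2 + v - 12) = (v + 2)*(v + 3)^2*(v + 4)*(v - 3)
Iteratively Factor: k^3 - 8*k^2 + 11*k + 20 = (k + 1)*(k^2 - 9*k + 20) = (k - 4)*(k + 1)*(k - 5)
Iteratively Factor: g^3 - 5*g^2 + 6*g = (g - 2)*(g^2 - 3*g) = (g - 3)*(g - 2)*(g)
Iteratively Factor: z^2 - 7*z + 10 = (z - 2)*(z - 5)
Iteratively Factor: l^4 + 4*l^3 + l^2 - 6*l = (l)*(l^3 + 4*l^2 + l - 6) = l*(l - 1)*(l^2 + 5*l + 6) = l*(l - 1)*(l + 2)*(l + 3)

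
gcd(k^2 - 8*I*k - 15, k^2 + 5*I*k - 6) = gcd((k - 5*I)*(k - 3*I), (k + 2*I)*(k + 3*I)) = 1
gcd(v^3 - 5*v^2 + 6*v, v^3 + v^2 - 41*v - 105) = 1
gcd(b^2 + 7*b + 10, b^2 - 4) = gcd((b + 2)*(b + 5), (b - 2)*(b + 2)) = b + 2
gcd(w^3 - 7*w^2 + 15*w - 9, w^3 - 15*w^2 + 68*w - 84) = 1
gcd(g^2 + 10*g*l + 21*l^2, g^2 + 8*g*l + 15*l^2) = g + 3*l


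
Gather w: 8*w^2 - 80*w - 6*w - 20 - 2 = 8*w^2 - 86*w - 22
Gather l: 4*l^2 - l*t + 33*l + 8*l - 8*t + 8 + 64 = 4*l^2 + l*(41 - t) - 8*t + 72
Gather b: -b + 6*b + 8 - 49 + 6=5*b - 35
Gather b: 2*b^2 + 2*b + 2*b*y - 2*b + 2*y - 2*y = 2*b^2 + 2*b*y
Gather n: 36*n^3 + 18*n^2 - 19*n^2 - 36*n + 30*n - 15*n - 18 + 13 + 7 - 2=36*n^3 - n^2 - 21*n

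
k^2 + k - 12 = (k - 3)*(k + 4)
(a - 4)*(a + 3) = a^2 - a - 12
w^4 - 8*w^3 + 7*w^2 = w^2*(w - 7)*(w - 1)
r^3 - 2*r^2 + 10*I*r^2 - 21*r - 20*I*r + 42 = (r - 2)*(r + 3*I)*(r + 7*I)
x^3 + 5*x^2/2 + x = x*(x + 1/2)*(x + 2)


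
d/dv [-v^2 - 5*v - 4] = -2*v - 5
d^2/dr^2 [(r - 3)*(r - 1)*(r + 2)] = 6*r - 4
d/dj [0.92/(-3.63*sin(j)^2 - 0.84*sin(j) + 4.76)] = (6.6792*sin(j) + 0.7728)*cos(j)/(3.63*sin(j)^2 + 0.84*sin(j) - 4.76)^2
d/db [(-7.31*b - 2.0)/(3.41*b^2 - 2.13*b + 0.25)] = (24.9271*b^2 + 13.64*b - 6.0875)/(11.6281*b^4 - 14.5266*b^3 + 6.2419*b^2 - 1.065*b + 0.0625)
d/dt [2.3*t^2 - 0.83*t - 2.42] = 4.6*t - 0.83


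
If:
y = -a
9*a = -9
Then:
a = -1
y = 1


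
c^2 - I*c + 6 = (c - 3*I)*(c + 2*I)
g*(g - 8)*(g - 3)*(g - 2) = g^4 - 13*g^3 + 46*g^2 - 48*g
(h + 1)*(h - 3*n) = h^2 - 3*h*n + h - 3*n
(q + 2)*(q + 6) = q^2 + 8*q + 12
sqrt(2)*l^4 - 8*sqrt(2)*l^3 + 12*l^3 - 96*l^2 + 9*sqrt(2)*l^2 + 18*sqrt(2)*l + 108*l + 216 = (l - 6)*(l - 3)*(l + 6*sqrt(2))*(sqrt(2)*l + sqrt(2))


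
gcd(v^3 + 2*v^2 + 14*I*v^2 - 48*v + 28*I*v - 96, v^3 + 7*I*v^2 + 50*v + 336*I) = v^2 + 14*I*v - 48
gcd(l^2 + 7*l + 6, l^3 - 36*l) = l + 6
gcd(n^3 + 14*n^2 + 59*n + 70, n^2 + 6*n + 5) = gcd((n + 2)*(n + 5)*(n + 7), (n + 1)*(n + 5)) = n + 5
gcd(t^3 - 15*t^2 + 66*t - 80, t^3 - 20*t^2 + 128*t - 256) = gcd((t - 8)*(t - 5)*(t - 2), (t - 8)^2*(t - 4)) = t - 8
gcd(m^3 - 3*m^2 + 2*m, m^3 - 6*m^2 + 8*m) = m^2 - 2*m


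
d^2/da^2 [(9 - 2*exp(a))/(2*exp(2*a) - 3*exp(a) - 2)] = (-8*exp(4*a) + 132*exp(3*a) - 210*exp(2*a) + 237*exp(a) - 62)*exp(a)/(8*exp(6*a) - 36*exp(5*a) + 30*exp(4*a) + 45*exp(3*a) - 30*exp(2*a) - 36*exp(a) - 8)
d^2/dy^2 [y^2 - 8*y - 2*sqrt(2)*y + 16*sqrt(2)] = 2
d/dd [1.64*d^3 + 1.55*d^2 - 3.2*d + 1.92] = 4.92*d^2 + 3.1*d - 3.2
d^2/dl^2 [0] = 0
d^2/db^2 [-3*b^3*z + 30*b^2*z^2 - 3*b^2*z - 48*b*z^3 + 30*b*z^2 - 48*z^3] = 6*z*(-3*b + 10*z - 1)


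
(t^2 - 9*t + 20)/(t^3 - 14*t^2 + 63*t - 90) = (t - 4)/(t^2 - 9*t + 18)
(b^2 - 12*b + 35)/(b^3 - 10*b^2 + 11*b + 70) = 1/(b + 2)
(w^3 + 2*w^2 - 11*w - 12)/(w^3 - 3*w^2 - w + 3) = (w + 4)/(w - 1)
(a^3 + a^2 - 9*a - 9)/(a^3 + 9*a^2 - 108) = (a^2 + 4*a + 3)/(a^2 + 12*a + 36)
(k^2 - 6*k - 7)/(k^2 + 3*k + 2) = (k - 7)/(k + 2)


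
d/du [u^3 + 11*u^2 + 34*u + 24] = 3*u^2 + 22*u + 34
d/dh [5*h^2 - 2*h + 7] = 10*h - 2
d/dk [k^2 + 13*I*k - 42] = 2*k + 13*I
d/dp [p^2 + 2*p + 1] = 2*p + 2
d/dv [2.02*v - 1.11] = 2.02000000000000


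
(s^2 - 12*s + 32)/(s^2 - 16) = (s - 8)/(s + 4)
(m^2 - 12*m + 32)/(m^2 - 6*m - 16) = (m - 4)/(m + 2)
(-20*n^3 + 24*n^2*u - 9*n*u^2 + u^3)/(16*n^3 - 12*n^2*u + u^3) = (-5*n + u)/(4*n + u)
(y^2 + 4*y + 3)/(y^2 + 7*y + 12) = (y + 1)/(y + 4)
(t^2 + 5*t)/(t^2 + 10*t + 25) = t/(t + 5)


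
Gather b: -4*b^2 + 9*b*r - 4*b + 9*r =-4*b^2 + b*(9*r - 4) + 9*r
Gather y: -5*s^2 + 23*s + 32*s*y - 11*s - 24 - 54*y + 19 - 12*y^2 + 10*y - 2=-5*s^2 + 12*s - 12*y^2 + y*(32*s - 44) - 7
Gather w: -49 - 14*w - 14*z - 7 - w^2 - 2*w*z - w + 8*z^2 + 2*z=-w^2 + w*(-2*z - 15) + 8*z^2 - 12*z - 56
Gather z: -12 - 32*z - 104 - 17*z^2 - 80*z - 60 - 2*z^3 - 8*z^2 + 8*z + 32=-2*z^3 - 25*z^2 - 104*z - 144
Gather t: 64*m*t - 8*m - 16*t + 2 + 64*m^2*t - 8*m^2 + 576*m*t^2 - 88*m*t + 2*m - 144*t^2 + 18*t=-8*m^2 - 6*m + t^2*(576*m - 144) + t*(64*m^2 - 24*m + 2) + 2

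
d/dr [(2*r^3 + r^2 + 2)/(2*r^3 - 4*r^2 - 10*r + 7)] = 10*(-r^4 - 4*r^3 + 2*r^2 + 3*r + 2)/(4*r^6 - 16*r^5 - 24*r^4 + 108*r^3 + 44*r^2 - 140*r + 49)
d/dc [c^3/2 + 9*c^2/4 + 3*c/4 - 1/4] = 3*c^2/2 + 9*c/2 + 3/4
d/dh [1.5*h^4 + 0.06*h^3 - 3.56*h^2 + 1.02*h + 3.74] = 6.0*h^3 + 0.18*h^2 - 7.12*h + 1.02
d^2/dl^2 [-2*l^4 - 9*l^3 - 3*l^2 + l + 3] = -24*l^2 - 54*l - 6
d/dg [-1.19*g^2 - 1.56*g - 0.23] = -2.38*g - 1.56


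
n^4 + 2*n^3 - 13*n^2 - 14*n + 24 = (n - 3)*(n - 1)*(n + 2)*(n + 4)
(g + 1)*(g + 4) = g^2 + 5*g + 4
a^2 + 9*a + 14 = (a + 2)*(a + 7)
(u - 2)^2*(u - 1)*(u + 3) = u^4 - 2*u^3 - 7*u^2 + 20*u - 12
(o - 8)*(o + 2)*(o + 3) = o^3 - 3*o^2 - 34*o - 48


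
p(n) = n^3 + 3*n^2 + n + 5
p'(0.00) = 1.00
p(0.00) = 5.00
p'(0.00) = 1.00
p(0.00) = 5.00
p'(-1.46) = -1.37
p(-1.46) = 6.82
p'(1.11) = 11.36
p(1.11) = 11.17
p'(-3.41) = 15.42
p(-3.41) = -3.18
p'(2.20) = 28.72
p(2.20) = 32.37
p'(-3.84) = 22.20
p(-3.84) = -11.23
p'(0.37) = 3.63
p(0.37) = 5.83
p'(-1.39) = -1.54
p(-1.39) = 6.72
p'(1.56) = 17.66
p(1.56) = 17.66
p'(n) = 3*n^2 + 6*n + 1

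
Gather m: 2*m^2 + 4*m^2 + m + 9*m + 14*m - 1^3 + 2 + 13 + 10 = 6*m^2 + 24*m + 24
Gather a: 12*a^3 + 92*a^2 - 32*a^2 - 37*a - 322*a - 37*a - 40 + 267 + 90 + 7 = 12*a^3 + 60*a^2 - 396*a + 324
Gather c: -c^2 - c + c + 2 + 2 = 4 - c^2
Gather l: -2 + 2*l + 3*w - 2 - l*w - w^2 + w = l*(2 - w) - w^2 + 4*w - 4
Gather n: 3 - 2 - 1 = 0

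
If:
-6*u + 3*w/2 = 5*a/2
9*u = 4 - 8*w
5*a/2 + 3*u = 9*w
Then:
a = -264/145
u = 20/29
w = -8/29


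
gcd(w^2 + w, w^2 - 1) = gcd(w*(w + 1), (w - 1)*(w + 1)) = w + 1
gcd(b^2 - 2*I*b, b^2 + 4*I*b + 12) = b - 2*I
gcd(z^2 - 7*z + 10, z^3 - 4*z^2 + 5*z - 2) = z - 2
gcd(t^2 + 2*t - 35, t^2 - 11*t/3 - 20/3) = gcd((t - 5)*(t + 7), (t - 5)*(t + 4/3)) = t - 5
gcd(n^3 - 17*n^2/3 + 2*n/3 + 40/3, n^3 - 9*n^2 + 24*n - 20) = n^2 - 7*n + 10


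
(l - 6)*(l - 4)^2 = l^3 - 14*l^2 + 64*l - 96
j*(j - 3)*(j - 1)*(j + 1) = j^4 - 3*j^3 - j^2 + 3*j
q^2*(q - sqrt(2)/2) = q^3 - sqrt(2)*q^2/2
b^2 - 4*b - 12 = (b - 6)*(b + 2)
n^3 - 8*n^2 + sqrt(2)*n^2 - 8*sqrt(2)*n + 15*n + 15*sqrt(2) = (n - 5)*(n - 3)*(n + sqrt(2))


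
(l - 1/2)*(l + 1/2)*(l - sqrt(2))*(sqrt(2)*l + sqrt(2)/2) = sqrt(2)*l^4 - 2*l^3 + sqrt(2)*l^3/2 - l^2 - sqrt(2)*l^2/4 - sqrt(2)*l/8 + l/2 + 1/4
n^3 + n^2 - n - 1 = (n - 1)*(n + 1)^2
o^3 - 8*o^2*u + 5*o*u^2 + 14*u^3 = (o - 7*u)*(o - 2*u)*(o + u)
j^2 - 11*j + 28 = (j - 7)*(j - 4)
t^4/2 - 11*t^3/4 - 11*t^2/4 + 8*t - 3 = (t/2 + 1)*(t - 6)*(t - 1)*(t - 1/2)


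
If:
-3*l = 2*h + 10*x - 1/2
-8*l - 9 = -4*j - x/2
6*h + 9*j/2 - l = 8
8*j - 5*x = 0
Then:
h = 8581/7920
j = 19/198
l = -1409/1320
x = 76/495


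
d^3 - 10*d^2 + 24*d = d*(d - 6)*(d - 4)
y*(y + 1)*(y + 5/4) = y^3 + 9*y^2/4 + 5*y/4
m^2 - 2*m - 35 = (m - 7)*(m + 5)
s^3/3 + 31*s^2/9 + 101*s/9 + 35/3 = (s/3 + 1)*(s + 7/3)*(s + 5)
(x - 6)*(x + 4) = x^2 - 2*x - 24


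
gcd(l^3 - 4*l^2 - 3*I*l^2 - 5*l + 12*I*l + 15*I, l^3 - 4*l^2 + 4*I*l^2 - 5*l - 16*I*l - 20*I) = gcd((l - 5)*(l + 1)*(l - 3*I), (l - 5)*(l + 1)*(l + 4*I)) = l^2 - 4*l - 5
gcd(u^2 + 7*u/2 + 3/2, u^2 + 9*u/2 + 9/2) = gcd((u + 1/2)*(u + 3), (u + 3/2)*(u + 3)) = u + 3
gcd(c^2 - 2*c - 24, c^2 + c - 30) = 1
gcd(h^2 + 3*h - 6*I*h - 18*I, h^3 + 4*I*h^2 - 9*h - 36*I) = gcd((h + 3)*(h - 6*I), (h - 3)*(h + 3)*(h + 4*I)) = h + 3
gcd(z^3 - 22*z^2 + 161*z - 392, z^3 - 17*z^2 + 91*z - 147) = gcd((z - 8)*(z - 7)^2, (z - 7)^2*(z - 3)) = z^2 - 14*z + 49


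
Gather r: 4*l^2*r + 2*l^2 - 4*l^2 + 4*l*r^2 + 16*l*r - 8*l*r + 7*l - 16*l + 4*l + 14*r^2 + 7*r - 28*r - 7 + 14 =-2*l^2 - 5*l + r^2*(4*l + 14) + r*(4*l^2 + 8*l - 21) + 7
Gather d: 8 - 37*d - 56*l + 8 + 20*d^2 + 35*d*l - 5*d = 20*d^2 + d*(35*l - 42) - 56*l + 16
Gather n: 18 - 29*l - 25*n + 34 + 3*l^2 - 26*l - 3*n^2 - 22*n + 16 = 3*l^2 - 55*l - 3*n^2 - 47*n + 68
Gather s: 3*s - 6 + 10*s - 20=13*s - 26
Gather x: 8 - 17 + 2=-7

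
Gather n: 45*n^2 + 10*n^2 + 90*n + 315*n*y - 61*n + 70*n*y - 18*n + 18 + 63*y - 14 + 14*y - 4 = 55*n^2 + n*(385*y + 11) + 77*y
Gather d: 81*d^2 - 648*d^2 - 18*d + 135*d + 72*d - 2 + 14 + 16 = -567*d^2 + 189*d + 28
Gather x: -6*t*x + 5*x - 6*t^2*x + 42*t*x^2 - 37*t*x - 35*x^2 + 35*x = x^2*(42*t - 35) + x*(-6*t^2 - 43*t + 40)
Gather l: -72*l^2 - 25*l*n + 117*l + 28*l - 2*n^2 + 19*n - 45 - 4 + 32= -72*l^2 + l*(145 - 25*n) - 2*n^2 + 19*n - 17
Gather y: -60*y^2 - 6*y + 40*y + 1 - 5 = -60*y^2 + 34*y - 4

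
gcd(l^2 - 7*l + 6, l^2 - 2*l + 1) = l - 1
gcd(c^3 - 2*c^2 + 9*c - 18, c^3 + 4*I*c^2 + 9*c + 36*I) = c^2 + 9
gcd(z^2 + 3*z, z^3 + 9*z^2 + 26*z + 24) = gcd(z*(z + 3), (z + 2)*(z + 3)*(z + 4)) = z + 3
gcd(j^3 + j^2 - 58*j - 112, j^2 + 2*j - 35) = j + 7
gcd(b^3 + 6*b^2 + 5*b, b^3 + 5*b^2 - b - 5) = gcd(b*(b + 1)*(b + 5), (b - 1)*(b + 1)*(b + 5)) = b^2 + 6*b + 5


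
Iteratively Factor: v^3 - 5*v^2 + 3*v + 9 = (v - 3)*(v^2 - 2*v - 3) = (v - 3)*(v + 1)*(v - 3)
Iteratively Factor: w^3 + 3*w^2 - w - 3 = (w + 1)*(w^2 + 2*w - 3) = (w + 1)*(w + 3)*(w - 1)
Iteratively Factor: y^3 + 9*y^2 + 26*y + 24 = (y + 2)*(y^2 + 7*y + 12) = (y + 2)*(y + 4)*(y + 3)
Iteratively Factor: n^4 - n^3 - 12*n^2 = (n)*(n^3 - n^2 - 12*n) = n^2*(n^2 - n - 12) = n^2*(n - 4)*(n + 3)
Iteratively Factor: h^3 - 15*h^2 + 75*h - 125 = (h - 5)*(h^2 - 10*h + 25) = (h - 5)^2*(h - 5)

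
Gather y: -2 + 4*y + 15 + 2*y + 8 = 6*y + 21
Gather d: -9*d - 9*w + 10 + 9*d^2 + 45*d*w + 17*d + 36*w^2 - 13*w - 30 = 9*d^2 + d*(45*w + 8) + 36*w^2 - 22*w - 20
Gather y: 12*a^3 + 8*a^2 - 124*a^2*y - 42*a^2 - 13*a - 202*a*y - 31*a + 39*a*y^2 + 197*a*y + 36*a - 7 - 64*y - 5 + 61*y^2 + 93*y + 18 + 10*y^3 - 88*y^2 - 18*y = 12*a^3 - 34*a^2 - 8*a + 10*y^3 + y^2*(39*a - 27) + y*(-124*a^2 - 5*a + 11) + 6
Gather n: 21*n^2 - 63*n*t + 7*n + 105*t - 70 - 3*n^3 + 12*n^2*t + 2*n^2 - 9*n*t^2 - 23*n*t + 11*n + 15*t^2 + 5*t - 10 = -3*n^3 + n^2*(12*t + 23) + n*(-9*t^2 - 86*t + 18) + 15*t^2 + 110*t - 80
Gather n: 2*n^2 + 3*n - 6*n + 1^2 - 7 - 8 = 2*n^2 - 3*n - 14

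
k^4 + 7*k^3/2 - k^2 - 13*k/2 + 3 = (k - 1)*(k - 1/2)*(k + 2)*(k + 3)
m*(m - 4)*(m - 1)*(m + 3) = m^4 - 2*m^3 - 11*m^2 + 12*m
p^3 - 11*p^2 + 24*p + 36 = (p - 6)^2*(p + 1)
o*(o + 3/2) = o^2 + 3*o/2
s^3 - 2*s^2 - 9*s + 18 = (s - 3)*(s - 2)*(s + 3)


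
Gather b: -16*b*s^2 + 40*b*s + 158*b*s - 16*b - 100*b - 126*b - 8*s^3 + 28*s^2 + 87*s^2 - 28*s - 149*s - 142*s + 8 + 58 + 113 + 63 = b*(-16*s^2 + 198*s - 242) - 8*s^3 + 115*s^2 - 319*s + 242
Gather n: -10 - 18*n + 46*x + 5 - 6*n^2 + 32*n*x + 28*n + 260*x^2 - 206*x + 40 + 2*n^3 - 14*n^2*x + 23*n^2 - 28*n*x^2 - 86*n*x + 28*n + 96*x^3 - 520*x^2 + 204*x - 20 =2*n^3 + n^2*(17 - 14*x) + n*(-28*x^2 - 54*x + 38) + 96*x^3 - 260*x^2 + 44*x + 15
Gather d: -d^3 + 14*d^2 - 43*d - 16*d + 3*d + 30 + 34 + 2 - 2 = -d^3 + 14*d^2 - 56*d + 64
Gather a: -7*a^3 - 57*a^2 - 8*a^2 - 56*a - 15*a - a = -7*a^3 - 65*a^2 - 72*a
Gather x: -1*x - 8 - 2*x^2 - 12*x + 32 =-2*x^2 - 13*x + 24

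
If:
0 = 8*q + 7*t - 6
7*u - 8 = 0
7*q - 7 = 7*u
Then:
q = 15/7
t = -78/49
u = 8/7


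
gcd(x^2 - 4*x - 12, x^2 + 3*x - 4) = 1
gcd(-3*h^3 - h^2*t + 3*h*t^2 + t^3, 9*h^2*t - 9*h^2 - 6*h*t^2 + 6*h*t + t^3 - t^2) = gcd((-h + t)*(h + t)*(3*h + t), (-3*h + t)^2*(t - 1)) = 1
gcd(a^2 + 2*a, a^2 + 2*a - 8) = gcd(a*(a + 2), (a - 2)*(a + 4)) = 1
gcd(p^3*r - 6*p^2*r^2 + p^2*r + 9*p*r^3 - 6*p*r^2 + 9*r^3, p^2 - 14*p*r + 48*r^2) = 1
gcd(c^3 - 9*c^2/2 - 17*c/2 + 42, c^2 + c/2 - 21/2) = 1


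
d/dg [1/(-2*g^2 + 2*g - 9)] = 2*(2*g - 1)/(2*g^2 - 2*g + 9)^2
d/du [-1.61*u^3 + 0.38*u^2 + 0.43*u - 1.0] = -4.83*u^2 + 0.76*u + 0.43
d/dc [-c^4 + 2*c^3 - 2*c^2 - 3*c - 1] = -4*c^3 + 6*c^2 - 4*c - 3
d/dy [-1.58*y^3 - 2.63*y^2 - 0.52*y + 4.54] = -4.74*y^2 - 5.26*y - 0.52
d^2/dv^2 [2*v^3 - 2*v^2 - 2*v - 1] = 12*v - 4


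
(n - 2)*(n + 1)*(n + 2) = n^3 + n^2 - 4*n - 4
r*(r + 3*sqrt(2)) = r^2 + 3*sqrt(2)*r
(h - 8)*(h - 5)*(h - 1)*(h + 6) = h^4 - 8*h^3 - 31*h^2 + 278*h - 240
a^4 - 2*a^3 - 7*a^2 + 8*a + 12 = (a - 3)*(a - 2)*(a + 1)*(a + 2)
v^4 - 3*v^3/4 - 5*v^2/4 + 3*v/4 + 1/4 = (v - 1)^2*(v + 1/4)*(v + 1)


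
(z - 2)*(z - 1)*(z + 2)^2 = z^4 + z^3 - 6*z^2 - 4*z + 8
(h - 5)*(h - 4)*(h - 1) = h^3 - 10*h^2 + 29*h - 20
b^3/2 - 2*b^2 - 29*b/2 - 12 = (b/2 + 1/2)*(b - 8)*(b + 3)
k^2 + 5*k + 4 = (k + 1)*(k + 4)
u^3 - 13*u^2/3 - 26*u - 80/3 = (u - 8)*(u + 5/3)*(u + 2)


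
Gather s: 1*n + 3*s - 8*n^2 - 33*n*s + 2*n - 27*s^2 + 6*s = -8*n^2 + 3*n - 27*s^2 + s*(9 - 33*n)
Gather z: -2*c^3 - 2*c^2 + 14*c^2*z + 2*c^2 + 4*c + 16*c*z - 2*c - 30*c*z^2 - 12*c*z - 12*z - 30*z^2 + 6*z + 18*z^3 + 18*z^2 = -2*c^3 + 2*c + 18*z^3 + z^2*(-30*c - 12) + z*(14*c^2 + 4*c - 6)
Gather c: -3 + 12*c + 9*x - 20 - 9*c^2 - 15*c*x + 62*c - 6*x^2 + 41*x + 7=-9*c^2 + c*(74 - 15*x) - 6*x^2 + 50*x - 16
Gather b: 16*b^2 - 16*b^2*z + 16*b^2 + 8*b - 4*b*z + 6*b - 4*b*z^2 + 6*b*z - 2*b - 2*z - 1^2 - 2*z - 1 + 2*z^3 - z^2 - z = b^2*(32 - 16*z) + b*(-4*z^2 + 2*z + 12) + 2*z^3 - z^2 - 5*z - 2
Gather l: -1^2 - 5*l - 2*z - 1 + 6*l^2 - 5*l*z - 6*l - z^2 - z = 6*l^2 + l*(-5*z - 11) - z^2 - 3*z - 2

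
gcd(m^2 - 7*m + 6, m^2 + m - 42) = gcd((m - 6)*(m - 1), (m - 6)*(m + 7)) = m - 6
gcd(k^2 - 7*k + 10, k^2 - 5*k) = k - 5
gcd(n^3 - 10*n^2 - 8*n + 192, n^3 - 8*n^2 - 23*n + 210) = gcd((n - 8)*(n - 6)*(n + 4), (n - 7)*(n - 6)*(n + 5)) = n - 6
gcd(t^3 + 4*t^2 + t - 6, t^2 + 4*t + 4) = t + 2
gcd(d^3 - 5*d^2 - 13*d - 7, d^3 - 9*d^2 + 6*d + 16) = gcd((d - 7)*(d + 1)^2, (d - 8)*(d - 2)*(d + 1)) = d + 1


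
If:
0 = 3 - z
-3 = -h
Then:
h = 3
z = 3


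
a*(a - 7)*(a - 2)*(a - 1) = a^4 - 10*a^3 + 23*a^2 - 14*a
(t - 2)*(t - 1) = t^2 - 3*t + 2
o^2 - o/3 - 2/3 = (o - 1)*(o + 2/3)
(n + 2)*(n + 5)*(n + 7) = n^3 + 14*n^2 + 59*n + 70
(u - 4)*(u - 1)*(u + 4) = u^3 - u^2 - 16*u + 16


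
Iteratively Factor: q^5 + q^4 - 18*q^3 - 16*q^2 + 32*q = (q - 4)*(q^4 + 5*q^3 + 2*q^2 - 8*q) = (q - 4)*(q + 4)*(q^3 + q^2 - 2*q) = q*(q - 4)*(q + 4)*(q^2 + q - 2) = q*(q - 4)*(q + 2)*(q + 4)*(q - 1)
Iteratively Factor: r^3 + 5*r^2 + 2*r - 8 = (r + 4)*(r^2 + r - 2) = (r - 1)*(r + 4)*(r + 2)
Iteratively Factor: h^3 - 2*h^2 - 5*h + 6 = (h + 2)*(h^2 - 4*h + 3) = (h - 3)*(h + 2)*(h - 1)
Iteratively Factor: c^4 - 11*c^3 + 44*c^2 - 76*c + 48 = (c - 2)*(c^3 - 9*c^2 + 26*c - 24) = (c - 4)*(c - 2)*(c^2 - 5*c + 6) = (c - 4)*(c - 3)*(c - 2)*(c - 2)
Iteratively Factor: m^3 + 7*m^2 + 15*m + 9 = (m + 3)*(m^2 + 4*m + 3) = (m + 1)*(m + 3)*(m + 3)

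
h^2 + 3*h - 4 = (h - 1)*(h + 4)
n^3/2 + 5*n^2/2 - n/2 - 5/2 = (n/2 + 1/2)*(n - 1)*(n + 5)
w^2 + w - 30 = (w - 5)*(w + 6)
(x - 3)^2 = x^2 - 6*x + 9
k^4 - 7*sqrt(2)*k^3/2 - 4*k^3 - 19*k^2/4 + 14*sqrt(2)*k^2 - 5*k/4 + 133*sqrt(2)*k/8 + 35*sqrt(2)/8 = (k - 5)*(k + 1/2)^2*(k - 7*sqrt(2)/2)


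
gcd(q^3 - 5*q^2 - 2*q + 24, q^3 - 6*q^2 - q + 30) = q^2 - q - 6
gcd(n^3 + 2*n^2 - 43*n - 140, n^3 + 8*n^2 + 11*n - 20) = n^2 + 9*n + 20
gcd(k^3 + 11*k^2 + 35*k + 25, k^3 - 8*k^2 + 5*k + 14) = k + 1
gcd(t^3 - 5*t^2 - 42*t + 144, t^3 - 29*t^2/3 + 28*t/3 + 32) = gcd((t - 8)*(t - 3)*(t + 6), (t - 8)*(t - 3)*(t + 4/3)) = t^2 - 11*t + 24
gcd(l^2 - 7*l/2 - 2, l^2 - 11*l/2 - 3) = l + 1/2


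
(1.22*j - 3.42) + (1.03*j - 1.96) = 2.25*j - 5.38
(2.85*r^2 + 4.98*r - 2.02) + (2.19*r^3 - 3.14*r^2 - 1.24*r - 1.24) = 2.19*r^3 - 0.29*r^2 + 3.74*r - 3.26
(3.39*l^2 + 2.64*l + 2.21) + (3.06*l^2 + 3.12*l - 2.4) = 6.45*l^2 + 5.76*l - 0.19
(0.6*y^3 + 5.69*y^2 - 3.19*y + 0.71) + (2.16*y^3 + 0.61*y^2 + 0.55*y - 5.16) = 2.76*y^3 + 6.3*y^2 - 2.64*y - 4.45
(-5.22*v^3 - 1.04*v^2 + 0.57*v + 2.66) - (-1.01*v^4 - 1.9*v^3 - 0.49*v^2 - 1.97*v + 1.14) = 1.01*v^4 - 3.32*v^3 - 0.55*v^2 + 2.54*v + 1.52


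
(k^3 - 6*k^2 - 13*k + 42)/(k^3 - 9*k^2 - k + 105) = (k - 2)/(k - 5)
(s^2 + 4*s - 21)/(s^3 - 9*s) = (s + 7)/(s*(s + 3))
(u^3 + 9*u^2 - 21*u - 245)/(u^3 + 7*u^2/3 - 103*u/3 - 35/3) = 3*(u + 7)/(3*u + 1)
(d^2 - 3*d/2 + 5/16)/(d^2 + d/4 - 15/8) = (4*d - 1)/(2*(2*d + 3))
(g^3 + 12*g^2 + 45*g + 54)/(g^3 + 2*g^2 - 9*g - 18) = (g^2 + 9*g + 18)/(g^2 - g - 6)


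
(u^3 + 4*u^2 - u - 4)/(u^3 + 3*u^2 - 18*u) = (u^3 + 4*u^2 - u - 4)/(u*(u^2 + 3*u - 18))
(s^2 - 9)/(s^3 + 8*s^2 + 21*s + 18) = (s - 3)/(s^2 + 5*s + 6)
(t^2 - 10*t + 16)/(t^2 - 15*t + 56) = (t - 2)/(t - 7)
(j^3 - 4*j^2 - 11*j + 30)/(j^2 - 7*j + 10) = j + 3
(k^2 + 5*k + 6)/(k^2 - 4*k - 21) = (k + 2)/(k - 7)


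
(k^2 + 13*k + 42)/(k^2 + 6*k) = (k + 7)/k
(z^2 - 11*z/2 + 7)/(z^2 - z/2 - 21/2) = (z - 2)/(z + 3)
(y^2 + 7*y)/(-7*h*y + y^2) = (y + 7)/(-7*h + y)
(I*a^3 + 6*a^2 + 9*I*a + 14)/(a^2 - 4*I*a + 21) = (I*a^2 - a + 2*I)/(a + 3*I)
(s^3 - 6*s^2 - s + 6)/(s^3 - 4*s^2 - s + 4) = (s - 6)/(s - 4)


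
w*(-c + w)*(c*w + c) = -c^2*w^2 - c^2*w + c*w^3 + c*w^2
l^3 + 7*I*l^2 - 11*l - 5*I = (l + I)^2*(l + 5*I)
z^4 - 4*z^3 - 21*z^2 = z^2*(z - 7)*(z + 3)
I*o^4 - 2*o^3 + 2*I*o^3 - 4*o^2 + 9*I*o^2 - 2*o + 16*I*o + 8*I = (o + 1)*(o - 2*I)*(o + 4*I)*(I*o + I)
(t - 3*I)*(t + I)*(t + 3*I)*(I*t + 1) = I*t^4 + 10*I*t^2 + 9*I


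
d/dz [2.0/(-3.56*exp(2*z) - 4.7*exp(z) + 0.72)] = (14.24*exp(z) + 9.4)*exp(z)/(3.56*exp(2*z) + 4.7*exp(z) - 0.72)^2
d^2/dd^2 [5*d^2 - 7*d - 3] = 10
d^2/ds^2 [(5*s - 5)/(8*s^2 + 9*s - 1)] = 10*((s - 1)*(16*s + 9)^2 - (24*s + 1)*(8*s^2 + 9*s - 1))/(8*s^2 + 9*s - 1)^3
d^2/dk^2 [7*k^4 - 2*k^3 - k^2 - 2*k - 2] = 84*k^2 - 12*k - 2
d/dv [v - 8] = 1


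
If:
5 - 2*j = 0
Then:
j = 5/2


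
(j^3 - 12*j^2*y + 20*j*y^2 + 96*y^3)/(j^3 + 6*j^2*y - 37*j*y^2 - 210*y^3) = (j^2 - 6*j*y - 16*y^2)/(j^2 + 12*j*y + 35*y^2)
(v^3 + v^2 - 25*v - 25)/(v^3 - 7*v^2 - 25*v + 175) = (v + 1)/(v - 7)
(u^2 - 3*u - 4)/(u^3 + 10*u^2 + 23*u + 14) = (u - 4)/(u^2 + 9*u + 14)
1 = 1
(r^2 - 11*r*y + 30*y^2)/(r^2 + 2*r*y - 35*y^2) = (r - 6*y)/(r + 7*y)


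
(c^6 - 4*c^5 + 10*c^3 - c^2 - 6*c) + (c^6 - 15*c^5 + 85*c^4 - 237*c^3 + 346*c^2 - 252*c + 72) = 2*c^6 - 19*c^5 + 85*c^4 - 227*c^3 + 345*c^2 - 258*c + 72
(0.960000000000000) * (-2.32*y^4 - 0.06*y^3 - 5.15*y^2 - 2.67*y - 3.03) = -2.2272*y^4 - 0.0576*y^3 - 4.944*y^2 - 2.5632*y - 2.9088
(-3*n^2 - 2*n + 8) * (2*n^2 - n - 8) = -6*n^4 - n^3 + 42*n^2 + 8*n - 64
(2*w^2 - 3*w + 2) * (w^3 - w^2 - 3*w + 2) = 2*w^5 - 5*w^4 - w^3 + 11*w^2 - 12*w + 4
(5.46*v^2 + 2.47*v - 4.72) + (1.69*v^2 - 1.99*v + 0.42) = 7.15*v^2 + 0.48*v - 4.3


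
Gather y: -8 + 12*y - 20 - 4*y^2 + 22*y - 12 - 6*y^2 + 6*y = -10*y^2 + 40*y - 40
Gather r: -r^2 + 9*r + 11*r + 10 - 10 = -r^2 + 20*r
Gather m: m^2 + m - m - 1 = m^2 - 1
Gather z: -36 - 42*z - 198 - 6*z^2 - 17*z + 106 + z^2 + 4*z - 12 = -5*z^2 - 55*z - 140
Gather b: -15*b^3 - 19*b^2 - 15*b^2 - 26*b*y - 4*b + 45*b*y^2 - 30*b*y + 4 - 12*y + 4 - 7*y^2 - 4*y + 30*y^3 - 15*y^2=-15*b^3 - 34*b^2 + b*(45*y^2 - 56*y - 4) + 30*y^3 - 22*y^2 - 16*y + 8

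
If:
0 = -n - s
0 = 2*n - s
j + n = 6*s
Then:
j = 0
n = 0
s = 0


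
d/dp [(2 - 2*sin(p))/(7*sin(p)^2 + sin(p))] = 2*(7*cos(p) - 14/tan(p) - cos(p)/sin(p)^2)/(7*sin(p) + 1)^2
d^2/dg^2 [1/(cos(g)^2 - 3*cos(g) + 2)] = (-4*sin(g)^4 + 3*sin(g)^2 - 69*cos(g)/4 + 9*cos(3*g)/4 + 15)/((cos(g) - 2)^3*(cos(g) - 1)^3)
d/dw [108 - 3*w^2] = -6*w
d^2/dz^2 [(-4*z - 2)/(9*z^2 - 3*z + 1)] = 12*(-3*(2*z + 1)*(6*z - 1)^2 + (18*z + 1)*(9*z^2 - 3*z + 1))/(9*z^2 - 3*z + 1)^3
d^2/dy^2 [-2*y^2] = -4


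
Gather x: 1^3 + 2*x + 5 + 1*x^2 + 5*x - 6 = x^2 + 7*x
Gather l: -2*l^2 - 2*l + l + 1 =-2*l^2 - l + 1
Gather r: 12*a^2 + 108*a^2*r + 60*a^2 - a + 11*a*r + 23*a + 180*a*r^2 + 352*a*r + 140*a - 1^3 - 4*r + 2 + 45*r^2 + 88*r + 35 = 72*a^2 + 162*a + r^2*(180*a + 45) + r*(108*a^2 + 363*a + 84) + 36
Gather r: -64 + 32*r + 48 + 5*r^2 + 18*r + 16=5*r^2 + 50*r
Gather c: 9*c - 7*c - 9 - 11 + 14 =2*c - 6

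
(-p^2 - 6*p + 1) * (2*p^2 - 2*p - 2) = -2*p^4 - 10*p^3 + 16*p^2 + 10*p - 2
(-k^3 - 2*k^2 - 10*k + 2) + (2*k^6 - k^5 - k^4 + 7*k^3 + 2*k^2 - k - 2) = 2*k^6 - k^5 - k^4 + 6*k^3 - 11*k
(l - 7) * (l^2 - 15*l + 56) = l^3 - 22*l^2 + 161*l - 392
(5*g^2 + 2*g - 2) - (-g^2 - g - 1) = 6*g^2 + 3*g - 1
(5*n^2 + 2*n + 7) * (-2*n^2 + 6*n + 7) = -10*n^4 + 26*n^3 + 33*n^2 + 56*n + 49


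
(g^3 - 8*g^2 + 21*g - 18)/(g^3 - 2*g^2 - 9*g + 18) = (g - 3)/(g + 3)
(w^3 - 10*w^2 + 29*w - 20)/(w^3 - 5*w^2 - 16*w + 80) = (w - 1)/(w + 4)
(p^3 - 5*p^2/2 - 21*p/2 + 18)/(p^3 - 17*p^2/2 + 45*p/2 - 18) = (p + 3)/(p - 3)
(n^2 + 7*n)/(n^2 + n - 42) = n/(n - 6)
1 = 1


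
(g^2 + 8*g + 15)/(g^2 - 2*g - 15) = (g + 5)/(g - 5)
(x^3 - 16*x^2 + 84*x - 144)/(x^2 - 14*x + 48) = (x^2 - 10*x + 24)/(x - 8)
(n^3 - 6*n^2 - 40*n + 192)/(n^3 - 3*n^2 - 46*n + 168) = (n^2 - 2*n - 48)/(n^2 + n - 42)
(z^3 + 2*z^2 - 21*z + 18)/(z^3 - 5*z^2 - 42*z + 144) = (z - 1)/(z - 8)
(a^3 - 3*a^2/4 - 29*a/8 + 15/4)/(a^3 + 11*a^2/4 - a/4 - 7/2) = (8*a^2 - 22*a + 15)/(2*(4*a^2 + 3*a - 7))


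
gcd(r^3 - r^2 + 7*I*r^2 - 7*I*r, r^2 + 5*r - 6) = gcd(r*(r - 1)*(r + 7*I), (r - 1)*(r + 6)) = r - 1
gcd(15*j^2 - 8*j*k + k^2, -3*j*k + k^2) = 3*j - k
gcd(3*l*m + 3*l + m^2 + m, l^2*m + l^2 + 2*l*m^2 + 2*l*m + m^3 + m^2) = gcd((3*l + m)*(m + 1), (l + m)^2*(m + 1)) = m + 1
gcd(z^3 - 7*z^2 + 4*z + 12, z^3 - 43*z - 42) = z + 1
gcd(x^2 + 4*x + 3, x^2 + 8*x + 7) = x + 1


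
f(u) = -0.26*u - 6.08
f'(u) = -0.260000000000000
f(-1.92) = -5.58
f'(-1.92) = -0.26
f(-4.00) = -5.04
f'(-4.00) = -0.26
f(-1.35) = -5.73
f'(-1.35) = -0.26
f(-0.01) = -6.08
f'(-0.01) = -0.26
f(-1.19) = -5.77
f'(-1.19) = -0.26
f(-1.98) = -5.57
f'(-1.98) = -0.26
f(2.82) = -6.81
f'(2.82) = -0.26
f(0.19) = -6.13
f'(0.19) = -0.26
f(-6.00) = -4.52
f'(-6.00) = -0.26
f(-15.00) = -2.18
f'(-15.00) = -0.26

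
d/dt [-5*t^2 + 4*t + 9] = 4 - 10*t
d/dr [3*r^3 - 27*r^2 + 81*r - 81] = 9*r^2 - 54*r + 81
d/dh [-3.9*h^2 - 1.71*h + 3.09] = -7.8*h - 1.71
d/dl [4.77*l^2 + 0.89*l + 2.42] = 9.54*l + 0.89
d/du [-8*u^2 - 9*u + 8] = -16*u - 9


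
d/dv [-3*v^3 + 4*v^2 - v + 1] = -9*v^2 + 8*v - 1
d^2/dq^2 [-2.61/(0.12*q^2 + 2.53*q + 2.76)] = (0.075168*q^2 + 1.584792*q - 2.61*(0.24*q + 2.53)*(0.48*q + 5.06) + 1.728864)/(0.12*q^2 + 2.53*q + 2.76)^3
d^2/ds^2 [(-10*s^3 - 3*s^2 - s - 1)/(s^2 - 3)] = 2*(-31*s^3 - 30*s^2 - 279*s - 30)/(s^6 - 9*s^4 + 27*s^2 - 27)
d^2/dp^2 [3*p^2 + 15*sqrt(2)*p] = 6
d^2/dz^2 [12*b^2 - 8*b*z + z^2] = 2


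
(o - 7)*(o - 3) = o^2 - 10*o + 21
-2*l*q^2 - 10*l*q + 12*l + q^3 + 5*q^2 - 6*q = (-2*l + q)*(q - 1)*(q + 6)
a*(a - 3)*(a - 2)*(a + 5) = a^4 - 19*a^2 + 30*a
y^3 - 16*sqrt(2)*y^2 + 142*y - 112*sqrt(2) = (y - 8*sqrt(2))*(y - 7*sqrt(2))*(y - sqrt(2))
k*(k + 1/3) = k^2 + k/3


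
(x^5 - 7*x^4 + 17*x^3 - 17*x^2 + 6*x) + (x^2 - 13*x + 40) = x^5 - 7*x^4 + 17*x^3 - 16*x^2 - 7*x + 40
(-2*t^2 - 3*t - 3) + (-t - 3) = -2*t^2 - 4*t - 6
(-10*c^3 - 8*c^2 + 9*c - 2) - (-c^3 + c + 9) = -9*c^3 - 8*c^2 + 8*c - 11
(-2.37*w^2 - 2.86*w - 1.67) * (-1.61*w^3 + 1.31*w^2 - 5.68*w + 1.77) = 3.8157*w^5 + 1.4999*w^4 + 12.4037*w^3 + 9.8622*w^2 + 4.4234*w - 2.9559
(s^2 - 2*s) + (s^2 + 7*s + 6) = 2*s^2 + 5*s + 6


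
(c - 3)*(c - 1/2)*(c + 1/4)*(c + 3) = c^4 - c^3/4 - 73*c^2/8 + 9*c/4 + 9/8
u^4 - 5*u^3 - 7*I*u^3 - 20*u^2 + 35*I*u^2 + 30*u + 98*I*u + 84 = (u - 7)*(u + 2)*(u - 6*I)*(u - I)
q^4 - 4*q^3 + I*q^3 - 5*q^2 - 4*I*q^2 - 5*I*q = q*(q - 5)*(q + 1)*(q + I)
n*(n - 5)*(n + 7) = n^3 + 2*n^2 - 35*n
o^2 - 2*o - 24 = (o - 6)*(o + 4)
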